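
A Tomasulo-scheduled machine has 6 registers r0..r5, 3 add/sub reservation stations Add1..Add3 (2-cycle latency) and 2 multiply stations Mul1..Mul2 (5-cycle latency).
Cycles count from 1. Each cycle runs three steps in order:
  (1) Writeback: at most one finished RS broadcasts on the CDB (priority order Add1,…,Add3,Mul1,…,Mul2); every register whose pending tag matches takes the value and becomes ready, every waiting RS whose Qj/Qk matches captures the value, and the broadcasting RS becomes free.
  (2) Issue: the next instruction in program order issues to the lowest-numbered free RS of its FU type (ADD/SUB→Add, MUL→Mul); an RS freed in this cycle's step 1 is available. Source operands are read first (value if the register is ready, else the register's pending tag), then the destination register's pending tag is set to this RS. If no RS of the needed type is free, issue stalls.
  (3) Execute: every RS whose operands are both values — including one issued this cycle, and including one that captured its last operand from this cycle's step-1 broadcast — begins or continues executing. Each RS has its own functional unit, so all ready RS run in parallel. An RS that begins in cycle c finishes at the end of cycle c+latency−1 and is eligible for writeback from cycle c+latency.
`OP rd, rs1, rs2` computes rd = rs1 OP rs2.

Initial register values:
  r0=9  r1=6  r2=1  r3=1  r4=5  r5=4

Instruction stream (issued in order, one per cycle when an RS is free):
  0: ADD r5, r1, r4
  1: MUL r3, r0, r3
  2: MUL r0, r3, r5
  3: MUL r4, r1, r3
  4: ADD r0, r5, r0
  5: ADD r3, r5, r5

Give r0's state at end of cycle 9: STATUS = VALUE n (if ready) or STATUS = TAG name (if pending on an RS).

STATUS = TAG Add1

cycle 1: issue ADD r5<-Add1 // r0:9,r1:6,r2:1,r3:1,r4:5,r5:Add1
cycle 2: issue MUL r3<-Mul1 // r0:9,r1:6,r2:1,r3:Mul1,r4:5,r5:Add1
cycle 3: CDB Add1=11; issue MUL r0<-Mul2 // r0:Mul2,r1:6,r2:1,r3:Mul1,r4:5,r5:11
cycle 4: stall // r0:Mul2,r1:6,r2:1,r3:Mul1,r4:5,r5:11
cycle 5: stall // r0:Mul2,r1:6,r2:1,r3:Mul1,r4:5,r5:11
cycle 6: stall // r0:Mul2,r1:6,r2:1,r3:Mul1,r4:5,r5:11
cycle 7: CDB Mul1=9; issue MUL r4<-Mul1 // r0:Mul2,r1:6,r2:1,r3:9,r4:Mul1,r5:11
cycle 8: issue ADD r0<-Add1 // r0:Add1,r1:6,r2:1,r3:9,r4:Mul1,r5:11
cycle 9: issue ADD r3<-Add2 // r0:Add1,r1:6,r2:1,r3:Add2,r4:Mul1,r5:11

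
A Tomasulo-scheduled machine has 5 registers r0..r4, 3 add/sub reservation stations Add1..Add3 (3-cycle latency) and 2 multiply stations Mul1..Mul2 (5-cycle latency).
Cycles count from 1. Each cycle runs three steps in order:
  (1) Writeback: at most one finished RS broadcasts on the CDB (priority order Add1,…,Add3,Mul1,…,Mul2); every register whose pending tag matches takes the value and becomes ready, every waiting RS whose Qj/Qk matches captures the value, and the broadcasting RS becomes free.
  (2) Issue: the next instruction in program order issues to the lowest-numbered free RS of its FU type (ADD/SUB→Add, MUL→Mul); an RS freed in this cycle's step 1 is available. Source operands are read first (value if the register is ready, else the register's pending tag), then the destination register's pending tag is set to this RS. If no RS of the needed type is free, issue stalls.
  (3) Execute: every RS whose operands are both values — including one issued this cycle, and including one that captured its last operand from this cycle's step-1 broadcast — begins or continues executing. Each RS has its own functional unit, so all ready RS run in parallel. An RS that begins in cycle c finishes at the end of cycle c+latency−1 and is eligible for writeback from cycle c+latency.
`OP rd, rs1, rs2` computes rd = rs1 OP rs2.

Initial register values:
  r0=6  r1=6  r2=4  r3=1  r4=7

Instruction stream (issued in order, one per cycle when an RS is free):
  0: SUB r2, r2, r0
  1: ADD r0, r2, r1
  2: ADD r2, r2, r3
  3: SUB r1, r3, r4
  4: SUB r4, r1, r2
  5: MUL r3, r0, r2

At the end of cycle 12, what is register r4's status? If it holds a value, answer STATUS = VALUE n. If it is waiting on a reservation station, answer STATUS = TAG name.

STATUS = VALUE -5

cycle 1: issue SUB r2<-Add1 // r0:6,r1:6,r2:Add1,r3:1,r4:7
cycle 2: issue ADD r0<-Add2 // r0:Add2,r1:6,r2:Add1,r3:1,r4:7
cycle 3: issue ADD r2<-Add3 // r0:Add2,r1:6,r2:Add3,r3:1,r4:7
cycle 4: CDB Add1=-2; issue SUB r1<-Add1 // r0:Add2,r1:Add1,r2:Add3,r3:1,r4:7
cycle 5: stall // r0:Add2,r1:Add1,r2:Add3,r3:1,r4:7
cycle 6: stall // r0:Add2,r1:Add1,r2:Add3,r3:1,r4:7
cycle 7: CDB Add1=-6; issue SUB r4<-Add1 // r0:Add2,r1:-6,r2:Add3,r3:1,r4:Add1
cycle 8: CDB Add2=4; issue MUL r3<-Mul1 // r0:4,r1:-6,r2:Add3,r3:Mul1,r4:Add1
cycle 9: CDB Add3=-1 // r0:4,r1:-6,r2:-1,r3:Mul1,r4:Add1
cycle 10: - // r0:4,r1:-6,r2:-1,r3:Mul1,r4:Add1
cycle 11: - // r0:4,r1:-6,r2:-1,r3:Mul1,r4:Add1
cycle 12: CDB Add1=-5 // r0:4,r1:-6,r2:-1,r3:Mul1,r4:-5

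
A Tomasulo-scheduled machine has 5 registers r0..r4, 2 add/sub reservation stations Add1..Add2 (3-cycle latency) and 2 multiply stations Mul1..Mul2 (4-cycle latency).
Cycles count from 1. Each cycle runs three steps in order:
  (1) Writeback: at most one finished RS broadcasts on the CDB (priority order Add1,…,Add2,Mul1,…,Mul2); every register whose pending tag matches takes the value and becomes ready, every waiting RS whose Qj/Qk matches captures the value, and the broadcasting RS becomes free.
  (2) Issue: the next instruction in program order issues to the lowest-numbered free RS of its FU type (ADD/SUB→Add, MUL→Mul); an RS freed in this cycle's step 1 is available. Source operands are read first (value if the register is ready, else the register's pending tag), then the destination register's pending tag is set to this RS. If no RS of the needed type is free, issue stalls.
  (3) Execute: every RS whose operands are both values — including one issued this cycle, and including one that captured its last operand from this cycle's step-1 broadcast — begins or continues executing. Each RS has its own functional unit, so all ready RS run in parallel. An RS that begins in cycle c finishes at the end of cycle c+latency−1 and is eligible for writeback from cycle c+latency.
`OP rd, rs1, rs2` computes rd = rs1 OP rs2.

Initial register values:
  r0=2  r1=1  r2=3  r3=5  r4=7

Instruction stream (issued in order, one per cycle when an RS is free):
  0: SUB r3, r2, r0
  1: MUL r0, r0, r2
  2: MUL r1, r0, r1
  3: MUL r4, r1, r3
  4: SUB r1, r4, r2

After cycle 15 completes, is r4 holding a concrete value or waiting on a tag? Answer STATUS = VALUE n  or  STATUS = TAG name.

  c1: issue SUB r3<-Add1  regs: r0:2,r1:1,r2:3,r3:Add1,r4:7
  c2: issue MUL r0<-Mul1  regs: r0:Mul1,r1:1,r2:3,r3:Add1,r4:7
  c3: issue MUL r1<-Mul2  regs: r0:Mul1,r1:Mul2,r2:3,r3:Add1,r4:7
  c4: CDB Add1=1; stall  regs: r0:Mul1,r1:Mul2,r2:3,r3:1,r4:7
  c5: stall  regs: r0:Mul1,r1:Mul2,r2:3,r3:1,r4:7
  c6: CDB Mul1=6; issue MUL r4<-Mul1  regs: r0:6,r1:Mul2,r2:3,r3:1,r4:Mul1
  c7: issue SUB r1<-Add1  regs: r0:6,r1:Add1,r2:3,r3:1,r4:Mul1
  c8: -  regs: r0:6,r1:Add1,r2:3,r3:1,r4:Mul1
  c9: -  regs: r0:6,r1:Add1,r2:3,r3:1,r4:Mul1
  c10: CDB Mul2=6  regs: r0:6,r1:Add1,r2:3,r3:1,r4:Mul1
  c11: -  regs: r0:6,r1:Add1,r2:3,r3:1,r4:Mul1
  c12: -  regs: r0:6,r1:Add1,r2:3,r3:1,r4:Mul1
  c13: -  regs: r0:6,r1:Add1,r2:3,r3:1,r4:Mul1
  c14: CDB Mul1=6  regs: r0:6,r1:Add1,r2:3,r3:1,r4:6
  c15: -  regs: r0:6,r1:Add1,r2:3,r3:1,r4:6

STATUS = VALUE 6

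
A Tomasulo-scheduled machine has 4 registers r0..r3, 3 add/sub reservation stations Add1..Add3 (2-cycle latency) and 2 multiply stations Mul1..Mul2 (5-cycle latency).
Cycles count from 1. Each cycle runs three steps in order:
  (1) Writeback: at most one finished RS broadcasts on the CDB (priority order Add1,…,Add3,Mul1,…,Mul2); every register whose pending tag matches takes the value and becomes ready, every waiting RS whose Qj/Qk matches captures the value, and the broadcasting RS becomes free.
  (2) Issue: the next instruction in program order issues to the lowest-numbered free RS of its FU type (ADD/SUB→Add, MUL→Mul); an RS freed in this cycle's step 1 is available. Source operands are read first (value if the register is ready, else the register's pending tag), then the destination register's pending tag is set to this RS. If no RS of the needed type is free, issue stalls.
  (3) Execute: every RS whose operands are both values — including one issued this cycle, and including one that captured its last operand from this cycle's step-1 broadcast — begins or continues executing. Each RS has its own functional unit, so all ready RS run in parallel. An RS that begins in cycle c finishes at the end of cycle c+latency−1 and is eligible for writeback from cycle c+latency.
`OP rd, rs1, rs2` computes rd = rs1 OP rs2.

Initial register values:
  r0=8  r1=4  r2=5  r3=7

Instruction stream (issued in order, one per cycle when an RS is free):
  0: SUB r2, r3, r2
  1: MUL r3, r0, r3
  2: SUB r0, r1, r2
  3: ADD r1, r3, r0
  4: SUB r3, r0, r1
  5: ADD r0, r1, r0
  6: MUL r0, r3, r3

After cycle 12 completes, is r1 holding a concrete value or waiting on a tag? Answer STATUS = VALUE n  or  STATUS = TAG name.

STATUS = VALUE 58

cycle 1: issue SUB r2<-Add1 // r0:8,r1:4,r2:Add1,r3:7
cycle 2: issue MUL r3<-Mul1 // r0:8,r1:4,r2:Add1,r3:Mul1
cycle 3: CDB Add1=2; issue SUB r0<-Add1 // r0:Add1,r1:4,r2:2,r3:Mul1
cycle 4: issue ADD r1<-Add2 // r0:Add1,r1:Add2,r2:2,r3:Mul1
cycle 5: CDB Add1=2; issue SUB r3<-Add1 // r0:2,r1:Add2,r2:2,r3:Add1
cycle 6: issue ADD r0<-Add3 // r0:Add3,r1:Add2,r2:2,r3:Add1
cycle 7: CDB Mul1=56; issue MUL r0<-Mul1 // r0:Mul1,r1:Add2,r2:2,r3:Add1
cycle 8: - // r0:Mul1,r1:Add2,r2:2,r3:Add1
cycle 9: CDB Add2=58 // r0:Mul1,r1:58,r2:2,r3:Add1
cycle 10: - // r0:Mul1,r1:58,r2:2,r3:Add1
cycle 11: CDB Add1=-56 // r0:Mul1,r1:58,r2:2,r3:-56
cycle 12: CDB Add3=60 // r0:Mul1,r1:58,r2:2,r3:-56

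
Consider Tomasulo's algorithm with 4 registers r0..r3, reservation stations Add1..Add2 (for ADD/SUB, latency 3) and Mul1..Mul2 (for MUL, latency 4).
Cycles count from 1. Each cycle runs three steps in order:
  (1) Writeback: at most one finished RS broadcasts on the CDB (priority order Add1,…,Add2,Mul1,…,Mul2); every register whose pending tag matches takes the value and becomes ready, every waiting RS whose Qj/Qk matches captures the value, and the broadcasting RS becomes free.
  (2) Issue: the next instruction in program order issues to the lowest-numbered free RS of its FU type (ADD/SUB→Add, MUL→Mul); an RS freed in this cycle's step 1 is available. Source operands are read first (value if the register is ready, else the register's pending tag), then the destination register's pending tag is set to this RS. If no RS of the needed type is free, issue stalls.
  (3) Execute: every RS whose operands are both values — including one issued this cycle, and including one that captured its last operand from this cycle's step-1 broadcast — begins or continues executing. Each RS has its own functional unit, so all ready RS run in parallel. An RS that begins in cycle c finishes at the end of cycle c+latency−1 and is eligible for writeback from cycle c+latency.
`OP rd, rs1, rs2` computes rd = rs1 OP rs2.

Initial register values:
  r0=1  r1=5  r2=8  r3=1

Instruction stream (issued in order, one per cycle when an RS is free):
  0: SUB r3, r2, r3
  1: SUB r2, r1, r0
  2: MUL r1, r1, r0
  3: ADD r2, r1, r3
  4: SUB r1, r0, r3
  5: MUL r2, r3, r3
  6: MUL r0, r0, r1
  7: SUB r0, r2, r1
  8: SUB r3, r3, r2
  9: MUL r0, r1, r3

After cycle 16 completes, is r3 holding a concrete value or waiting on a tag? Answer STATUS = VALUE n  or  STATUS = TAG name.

  c1: issue SUB r3<-Add1  regs: r0:1,r1:5,r2:8,r3:Add1
  c2: issue SUB r2<-Add2  regs: r0:1,r1:5,r2:Add2,r3:Add1
  c3: issue MUL r1<-Mul1  regs: r0:1,r1:Mul1,r2:Add2,r3:Add1
  c4: CDB Add1=7; issue ADD r2<-Add1  regs: r0:1,r1:Mul1,r2:Add1,r3:7
  c5: CDB Add2=4; issue SUB r1<-Add2  regs: r0:1,r1:Add2,r2:Add1,r3:7
  c6: issue MUL r2<-Mul2  regs: r0:1,r1:Add2,r2:Mul2,r3:7
  c7: CDB Mul1=5; issue MUL r0<-Mul1  regs: r0:Mul1,r1:Add2,r2:Mul2,r3:7
  c8: CDB Add2=-6; issue SUB r0<-Add2  regs: r0:Add2,r1:-6,r2:Mul2,r3:7
  c9: stall  regs: r0:Add2,r1:-6,r2:Mul2,r3:7
  c10: CDB Add1=12; issue SUB r3<-Add1  regs: r0:Add2,r1:-6,r2:Mul2,r3:Add1
  c11: CDB Mul2=49; issue MUL r0<-Mul2  regs: r0:Mul2,r1:-6,r2:49,r3:Add1
  c12: CDB Mul1=-6  regs: r0:Mul2,r1:-6,r2:49,r3:Add1
  c13: -  regs: r0:Mul2,r1:-6,r2:49,r3:Add1
  c14: CDB Add1=-42  regs: r0:Mul2,r1:-6,r2:49,r3:-42
  c15: CDB Add2=55  regs: r0:Mul2,r1:-6,r2:49,r3:-42
  c16: -  regs: r0:Mul2,r1:-6,r2:49,r3:-42

STATUS = VALUE -42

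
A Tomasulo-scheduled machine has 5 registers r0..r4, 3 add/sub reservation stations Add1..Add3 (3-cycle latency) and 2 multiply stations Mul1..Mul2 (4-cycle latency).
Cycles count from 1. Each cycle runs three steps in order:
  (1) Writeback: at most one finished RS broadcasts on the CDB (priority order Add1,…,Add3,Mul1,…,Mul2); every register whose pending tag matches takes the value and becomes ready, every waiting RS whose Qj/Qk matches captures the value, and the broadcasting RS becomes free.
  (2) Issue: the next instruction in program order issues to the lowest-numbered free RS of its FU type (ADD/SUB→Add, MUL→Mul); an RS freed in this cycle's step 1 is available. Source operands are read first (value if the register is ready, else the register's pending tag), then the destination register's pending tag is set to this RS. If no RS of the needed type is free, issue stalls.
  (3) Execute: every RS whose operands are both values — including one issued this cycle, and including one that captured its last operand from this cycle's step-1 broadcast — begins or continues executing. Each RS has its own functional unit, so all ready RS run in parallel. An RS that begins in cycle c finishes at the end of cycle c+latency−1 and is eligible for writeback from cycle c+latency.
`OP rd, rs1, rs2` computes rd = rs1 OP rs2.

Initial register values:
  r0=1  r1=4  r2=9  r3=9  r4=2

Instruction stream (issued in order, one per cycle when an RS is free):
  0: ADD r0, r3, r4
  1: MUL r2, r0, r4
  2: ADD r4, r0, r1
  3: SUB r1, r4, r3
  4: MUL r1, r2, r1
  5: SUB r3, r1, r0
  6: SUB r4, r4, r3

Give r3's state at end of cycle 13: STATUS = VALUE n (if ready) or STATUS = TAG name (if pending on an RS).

STATUS = TAG Add3

  c1: issue ADD r0<-Add1  regs: r0:Add1,r1:4,r2:9,r3:9,r4:2
  c2: issue MUL r2<-Mul1  regs: r0:Add1,r1:4,r2:Mul1,r3:9,r4:2
  c3: issue ADD r4<-Add2  regs: r0:Add1,r1:4,r2:Mul1,r3:9,r4:Add2
  c4: CDB Add1=11; issue SUB r1<-Add1  regs: r0:11,r1:Add1,r2:Mul1,r3:9,r4:Add2
  c5: issue MUL r1<-Mul2  regs: r0:11,r1:Mul2,r2:Mul1,r3:9,r4:Add2
  c6: issue SUB r3<-Add3  regs: r0:11,r1:Mul2,r2:Mul1,r3:Add3,r4:Add2
  c7: CDB Add2=15; issue SUB r4<-Add2  regs: r0:11,r1:Mul2,r2:Mul1,r3:Add3,r4:Add2
  c8: CDB Mul1=22  regs: r0:11,r1:Mul2,r2:22,r3:Add3,r4:Add2
  c9: -  regs: r0:11,r1:Mul2,r2:22,r3:Add3,r4:Add2
  c10: CDB Add1=6  regs: r0:11,r1:Mul2,r2:22,r3:Add3,r4:Add2
  c11: -  regs: r0:11,r1:Mul2,r2:22,r3:Add3,r4:Add2
  c12: -  regs: r0:11,r1:Mul2,r2:22,r3:Add3,r4:Add2
  c13: -  regs: r0:11,r1:Mul2,r2:22,r3:Add3,r4:Add2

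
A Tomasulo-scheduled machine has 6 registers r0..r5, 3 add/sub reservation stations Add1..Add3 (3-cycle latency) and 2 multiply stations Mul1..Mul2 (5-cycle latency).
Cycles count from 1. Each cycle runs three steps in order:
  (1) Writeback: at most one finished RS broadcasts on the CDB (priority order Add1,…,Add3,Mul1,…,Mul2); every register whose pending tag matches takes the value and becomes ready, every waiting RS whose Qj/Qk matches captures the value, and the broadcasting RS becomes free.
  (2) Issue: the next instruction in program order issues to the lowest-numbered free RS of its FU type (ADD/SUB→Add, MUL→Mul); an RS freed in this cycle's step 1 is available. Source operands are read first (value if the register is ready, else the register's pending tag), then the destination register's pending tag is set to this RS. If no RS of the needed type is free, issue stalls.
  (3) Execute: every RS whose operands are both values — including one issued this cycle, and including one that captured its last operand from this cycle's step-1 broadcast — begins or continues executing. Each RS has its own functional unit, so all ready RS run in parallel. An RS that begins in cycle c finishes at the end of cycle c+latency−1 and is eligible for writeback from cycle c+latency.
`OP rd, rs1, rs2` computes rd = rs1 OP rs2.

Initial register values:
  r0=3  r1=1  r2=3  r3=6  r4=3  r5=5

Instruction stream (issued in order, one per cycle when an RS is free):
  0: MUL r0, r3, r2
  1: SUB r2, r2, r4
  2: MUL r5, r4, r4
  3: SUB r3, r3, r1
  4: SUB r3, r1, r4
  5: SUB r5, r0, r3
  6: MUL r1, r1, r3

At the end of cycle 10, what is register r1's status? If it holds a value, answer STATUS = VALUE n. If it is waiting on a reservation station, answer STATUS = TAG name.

STATUS = TAG Mul1

  c1: issue MUL r0<-Mul1  regs: r0:Mul1,r1:1,r2:3,r3:6,r4:3,r5:5
  c2: issue SUB r2<-Add1  regs: r0:Mul1,r1:1,r2:Add1,r3:6,r4:3,r5:5
  c3: issue MUL r5<-Mul2  regs: r0:Mul1,r1:1,r2:Add1,r3:6,r4:3,r5:Mul2
  c4: issue SUB r3<-Add2  regs: r0:Mul1,r1:1,r2:Add1,r3:Add2,r4:3,r5:Mul2
  c5: CDB Add1=0; issue SUB r3<-Add1  regs: r0:Mul1,r1:1,r2:0,r3:Add1,r4:3,r5:Mul2
  c6: CDB Mul1=18; issue SUB r5<-Add3  regs: r0:18,r1:1,r2:0,r3:Add1,r4:3,r5:Add3
  c7: CDB Add2=5; issue MUL r1<-Mul1  regs: r0:18,r1:Mul1,r2:0,r3:Add1,r4:3,r5:Add3
  c8: CDB Add1=-2  regs: r0:18,r1:Mul1,r2:0,r3:-2,r4:3,r5:Add3
  c9: CDB Mul2=9  regs: r0:18,r1:Mul1,r2:0,r3:-2,r4:3,r5:Add3
  c10: -  regs: r0:18,r1:Mul1,r2:0,r3:-2,r4:3,r5:Add3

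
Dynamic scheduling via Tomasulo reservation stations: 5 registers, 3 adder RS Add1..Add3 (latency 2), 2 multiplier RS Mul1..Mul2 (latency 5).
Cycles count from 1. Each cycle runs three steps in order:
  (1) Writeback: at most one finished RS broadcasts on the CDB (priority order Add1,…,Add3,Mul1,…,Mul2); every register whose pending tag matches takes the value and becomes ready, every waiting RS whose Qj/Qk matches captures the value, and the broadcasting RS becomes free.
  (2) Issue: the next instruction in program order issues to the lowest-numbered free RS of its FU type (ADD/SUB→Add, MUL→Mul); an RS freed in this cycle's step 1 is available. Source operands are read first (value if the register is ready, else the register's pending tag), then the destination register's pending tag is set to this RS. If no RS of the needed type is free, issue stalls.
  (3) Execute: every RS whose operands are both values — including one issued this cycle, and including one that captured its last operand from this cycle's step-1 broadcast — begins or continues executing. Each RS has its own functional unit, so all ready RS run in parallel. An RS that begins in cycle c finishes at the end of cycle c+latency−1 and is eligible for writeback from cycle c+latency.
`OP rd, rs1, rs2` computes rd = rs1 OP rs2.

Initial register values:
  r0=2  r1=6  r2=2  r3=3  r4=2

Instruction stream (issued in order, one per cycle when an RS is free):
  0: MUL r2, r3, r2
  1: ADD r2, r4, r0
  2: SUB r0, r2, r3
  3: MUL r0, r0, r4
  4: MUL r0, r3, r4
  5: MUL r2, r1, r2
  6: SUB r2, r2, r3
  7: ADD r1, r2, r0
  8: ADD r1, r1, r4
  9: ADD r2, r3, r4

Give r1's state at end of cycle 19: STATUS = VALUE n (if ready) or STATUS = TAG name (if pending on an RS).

  c1: issue MUL r2<-Mul1  regs: r0:2,r1:6,r2:Mul1,r3:3,r4:2
  c2: issue ADD r2<-Add1  regs: r0:2,r1:6,r2:Add1,r3:3,r4:2
  c3: issue SUB r0<-Add2  regs: r0:Add2,r1:6,r2:Add1,r3:3,r4:2
  c4: CDB Add1=4; issue MUL r0<-Mul2  regs: r0:Mul2,r1:6,r2:4,r3:3,r4:2
  c5: stall  regs: r0:Mul2,r1:6,r2:4,r3:3,r4:2
  c6: CDB Add2=1; stall  regs: r0:Mul2,r1:6,r2:4,r3:3,r4:2
  c7: CDB Mul1=6; issue MUL r0<-Mul1  regs: r0:Mul1,r1:6,r2:4,r3:3,r4:2
  c8: stall  regs: r0:Mul1,r1:6,r2:4,r3:3,r4:2
  c9: stall  regs: r0:Mul1,r1:6,r2:4,r3:3,r4:2
  c10: stall  regs: r0:Mul1,r1:6,r2:4,r3:3,r4:2
  c11: CDB Mul2=2; issue MUL r2<-Mul2  regs: r0:Mul1,r1:6,r2:Mul2,r3:3,r4:2
  c12: CDB Mul1=6; issue SUB r2<-Add1  regs: r0:6,r1:6,r2:Add1,r3:3,r4:2
  c13: issue ADD r1<-Add2  regs: r0:6,r1:Add2,r2:Add1,r3:3,r4:2
  c14: issue ADD r1<-Add3  regs: r0:6,r1:Add3,r2:Add1,r3:3,r4:2
  c15: stall  regs: r0:6,r1:Add3,r2:Add1,r3:3,r4:2
  c16: CDB Mul2=24; stall  regs: r0:6,r1:Add3,r2:Add1,r3:3,r4:2
  c17: stall  regs: r0:6,r1:Add3,r2:Add1,r3:3,r4:2
  c18: CDB Add1=21; issue ADD r2<-Add1  regs: r0:6,r1:Add3,r2:Add1,r3:3,r4:2
  c19: -  regs: r0:6,r1:Add3,r2:Add1,r3:3,r4:2

STATUS = TAG Add3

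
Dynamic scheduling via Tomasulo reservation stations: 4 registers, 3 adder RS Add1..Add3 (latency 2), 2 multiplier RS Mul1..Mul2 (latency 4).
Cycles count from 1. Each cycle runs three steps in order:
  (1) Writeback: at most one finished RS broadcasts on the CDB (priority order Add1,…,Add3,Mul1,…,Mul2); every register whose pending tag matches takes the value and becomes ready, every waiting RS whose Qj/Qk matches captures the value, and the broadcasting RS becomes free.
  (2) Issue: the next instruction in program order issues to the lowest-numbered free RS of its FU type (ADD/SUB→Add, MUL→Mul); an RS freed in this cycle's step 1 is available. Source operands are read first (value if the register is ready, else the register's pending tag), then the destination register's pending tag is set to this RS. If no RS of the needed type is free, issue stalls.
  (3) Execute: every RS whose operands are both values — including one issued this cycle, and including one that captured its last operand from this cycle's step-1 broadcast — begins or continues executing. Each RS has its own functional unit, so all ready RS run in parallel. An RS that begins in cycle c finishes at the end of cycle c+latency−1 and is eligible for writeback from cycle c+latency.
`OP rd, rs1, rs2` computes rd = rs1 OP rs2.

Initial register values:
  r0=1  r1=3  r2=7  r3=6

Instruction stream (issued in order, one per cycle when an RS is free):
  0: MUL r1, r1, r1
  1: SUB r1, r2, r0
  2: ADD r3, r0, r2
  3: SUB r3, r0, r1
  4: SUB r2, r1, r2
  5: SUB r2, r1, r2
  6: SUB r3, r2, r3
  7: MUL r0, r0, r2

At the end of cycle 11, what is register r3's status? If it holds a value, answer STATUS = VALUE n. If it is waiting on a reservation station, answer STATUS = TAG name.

STATUS = VALUE 12

  c1: issue MUL r1<-Mul1  regs: r0:1,r1:Mul1,r2:7,r3:6
  c2: issue SUB r1<-Add1  regs: r0:1,r1:Add1,r2:7,r3:6
  c3: issue ADD r3<-Add2  regs: r0:1,r1:Add1,r2:7,r3:Add2
  c4: CDB Add1=6; issue SUB r3<-Add1  regs: r0:1,r1:6,r2:7,r3:Add1
  c5: CDB Add2=8; issue SUB r2<-Add2  regs: r0:1,r1:6,r2:Add2,r3:Add1
  c6: CDB Add1=-5; issue SUB r2<-Add1  regs: r0:1,r1:6,r2:Add1,r3:-5
  c7: CDB Add2=-1; issue SUB r3<-Add2  regs: r0:1,r1:6,r2:Add1,r3:Add2
  c8: CDB Mul1=9; issue MUL r0<-Mul1  regs: r0:Mul1,r1:6,r2:Add1,r3:Add2
  c9: CDB Add1=7  regs: r0:Mul1,r1:6,r2:7,r3:Add2
  c10: -  regs: r0:Mul1,r1:6,r2:7,r3:Add2
  c11: CDB Add2=12  regs: r0:Mul1,r1:6,r2:7,r3:12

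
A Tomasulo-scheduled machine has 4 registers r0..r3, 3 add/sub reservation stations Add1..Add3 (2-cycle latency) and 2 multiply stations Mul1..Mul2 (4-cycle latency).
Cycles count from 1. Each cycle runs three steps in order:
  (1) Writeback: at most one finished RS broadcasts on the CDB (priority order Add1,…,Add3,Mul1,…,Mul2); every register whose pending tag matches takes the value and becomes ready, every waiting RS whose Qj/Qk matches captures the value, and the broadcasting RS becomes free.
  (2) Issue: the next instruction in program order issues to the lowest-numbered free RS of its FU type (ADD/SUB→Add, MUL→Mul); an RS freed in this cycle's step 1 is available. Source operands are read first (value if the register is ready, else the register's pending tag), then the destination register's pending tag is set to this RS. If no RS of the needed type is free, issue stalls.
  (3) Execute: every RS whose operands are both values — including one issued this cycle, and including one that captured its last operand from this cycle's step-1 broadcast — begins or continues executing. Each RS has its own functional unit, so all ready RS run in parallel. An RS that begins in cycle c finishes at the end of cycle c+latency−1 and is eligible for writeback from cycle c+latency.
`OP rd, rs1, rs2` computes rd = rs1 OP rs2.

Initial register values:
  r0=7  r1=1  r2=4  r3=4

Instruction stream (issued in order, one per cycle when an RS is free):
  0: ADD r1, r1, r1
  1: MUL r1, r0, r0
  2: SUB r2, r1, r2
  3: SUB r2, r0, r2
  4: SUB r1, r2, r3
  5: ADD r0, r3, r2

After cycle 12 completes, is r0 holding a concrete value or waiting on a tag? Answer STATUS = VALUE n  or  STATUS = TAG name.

c1: issue ADD r1<-Add1 | r0:7,r1:Add1,r2:4,r3:4
c2: issue MUL r1<-Mul1 | r0:7,r1:Mul1,r2:4,r3:4
c3: CDB Add1=2; issue SUB r2<-Add1 | r0:7,r1:Mul1,r2:Add1,r3:4
c4: issue SUB r2<-Add2 | r0:7,r1:Mul1,r2:Add2,r3:4
c5: issue SUB r1<-Add3 | r0:7,r1:Add3,r2:Add2,r3:4
c6: CDB Mul1=49; stall | r0:7,r1:Add3,r2:Add2,r3:4
c7: stall | r0:7,r1:Add3,r2:Add2,r3:4
c8: CDB Add1=45; issue ADD r0<-Add1 | r0:Add1,r1:Add3,r2:Add2,r3:4
c9: - | r0:Add1,r1:Add3,r2:Add2,r3:4
c10: CDB Add2=-38 | r0:Add1,r1:Add3,r2:-38,r3:4
c11: - | r0:Add1,r1:Add3,r2:-38,r3:4
c12: CDB Add1=-34 | r0:-34,r1:Add3,r2:-38,r3:4

STATUS = VALUE -34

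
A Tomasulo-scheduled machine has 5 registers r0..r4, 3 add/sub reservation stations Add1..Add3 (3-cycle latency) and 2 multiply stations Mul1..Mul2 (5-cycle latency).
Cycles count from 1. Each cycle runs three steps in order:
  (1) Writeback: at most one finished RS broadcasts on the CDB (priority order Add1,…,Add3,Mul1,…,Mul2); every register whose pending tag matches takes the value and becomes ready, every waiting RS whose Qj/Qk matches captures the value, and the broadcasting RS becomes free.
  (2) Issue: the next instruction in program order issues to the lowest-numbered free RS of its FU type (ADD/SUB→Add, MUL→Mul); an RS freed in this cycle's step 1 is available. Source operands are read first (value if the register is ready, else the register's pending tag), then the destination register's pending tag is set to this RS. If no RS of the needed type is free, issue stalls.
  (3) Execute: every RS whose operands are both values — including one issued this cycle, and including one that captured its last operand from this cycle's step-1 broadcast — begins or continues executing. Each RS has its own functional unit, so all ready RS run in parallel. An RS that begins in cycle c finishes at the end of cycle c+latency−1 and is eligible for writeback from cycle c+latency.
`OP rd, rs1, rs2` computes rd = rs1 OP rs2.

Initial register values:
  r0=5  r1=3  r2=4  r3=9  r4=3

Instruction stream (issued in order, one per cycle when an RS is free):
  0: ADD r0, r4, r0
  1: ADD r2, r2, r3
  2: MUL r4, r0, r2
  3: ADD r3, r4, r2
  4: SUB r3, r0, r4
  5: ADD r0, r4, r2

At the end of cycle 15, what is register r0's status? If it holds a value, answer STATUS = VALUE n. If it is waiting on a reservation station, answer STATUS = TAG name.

STATUS = VALUE 117

  c1: issue ADD r0<-Add1  regs: r0:Add1,r1:3,r2:4,r3:9,r4:3
  c2: issue ADD r2<-Add2  regs: r0:Add1,r1:3,r2:Add2,r3:9,r4:3
  c3: issue MUL r4<-Mul1  regs: r0:Add1,r1:3,r2:Add2,r3:9,r4:Mul1
  c4: CDB Add1=8; issue ADD r3<-Add1  regs: r0:8,r1:3,r2:Add2,r3:Add1,r4:Mul1
  c5: CDB Add2=13; issue SUB r3<-Add2  regs: r0:8,r1:3,r2:13,r3:Add2,r4:Mul1
  c6: issue ADD r0<-Add3  regs: r0:Add3,r1:3,r2:13,r3:Add2,r4:Mul1
  c7: -  regs: r0:Add3,r1:3,r2:13,r3:Add2,r4:Mul1
  c8: -  regs: r0:Add3,r1:3,r2:13,r3:Add2,r4:Mul1
  c9: -  regs: r0:Add3,r1:3,r2:13,r3:Add2,r4:Mul1
  c10: CDB Mul1=104  regs: r0:Add3,r1:3,r2:13,r3:Add2,r4:104
  c11: -  regs: r0:Add3,r1:3,r2:13,r3:Add2,r4:104
  c12: -  regs: r0:Add3,r1:3,r2:13,r3:Add2,r4:104
  c13: CDB Add1=117  regs: r0:Add3,r1:3,r2:13,r3:Add2,r4:104
  c14: CDB Add2=-96  regs: r0:Add3,r1:3,r2:13,r3:-96,r4:104
  c15: CDB Add3=117  regs: r0:117,r1:3,r2:13,r3:-96,r4:104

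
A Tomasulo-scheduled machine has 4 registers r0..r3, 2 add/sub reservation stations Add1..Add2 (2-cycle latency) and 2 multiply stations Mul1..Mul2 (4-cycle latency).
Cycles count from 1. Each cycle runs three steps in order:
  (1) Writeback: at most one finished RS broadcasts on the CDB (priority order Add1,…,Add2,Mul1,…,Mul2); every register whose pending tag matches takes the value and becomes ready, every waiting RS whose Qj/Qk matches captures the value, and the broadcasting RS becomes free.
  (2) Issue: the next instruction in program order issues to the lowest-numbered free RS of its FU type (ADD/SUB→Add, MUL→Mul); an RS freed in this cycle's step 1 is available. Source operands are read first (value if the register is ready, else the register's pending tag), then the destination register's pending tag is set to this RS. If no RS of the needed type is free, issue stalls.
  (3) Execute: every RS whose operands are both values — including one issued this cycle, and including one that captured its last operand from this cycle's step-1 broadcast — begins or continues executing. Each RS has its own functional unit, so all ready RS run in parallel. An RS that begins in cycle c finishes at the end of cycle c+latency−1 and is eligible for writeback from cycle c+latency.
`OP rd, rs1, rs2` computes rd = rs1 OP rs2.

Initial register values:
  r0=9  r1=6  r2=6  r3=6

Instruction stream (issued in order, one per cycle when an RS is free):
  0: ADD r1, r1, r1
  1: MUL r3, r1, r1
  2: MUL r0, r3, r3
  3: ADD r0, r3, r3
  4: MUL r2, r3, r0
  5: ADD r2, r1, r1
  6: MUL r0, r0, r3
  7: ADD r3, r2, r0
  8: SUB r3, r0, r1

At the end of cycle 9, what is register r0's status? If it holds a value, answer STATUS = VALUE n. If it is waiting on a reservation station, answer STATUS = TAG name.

c1: issue ADD r1<-Add1 | r0:9,r1:Add1,r2:6,r3:6
c2: issue MUL r3<-Mul1 | r0:9,r1:Add1,r2:6,r3:Mul1
c3: CDB Add1=12; issue MUL r0<-Mul2 | r0:Mul2,r1:12,r2:6,r3:Mul1
c4: issue ADD r0<-Add1 | r0:Add1,r1:12,r2:6,r3:Mul1
c5: stall | r0:Add1,r1:12,r2:6,r3:Mul1
c6: stall | r0:Add1,r1:12,r2:6,r3:Mul1
c7: CDB Mul1=144; issue MUL r2<-Mul1 | r0:Add1,r1:12,r2:Mul1,r3:144
c8: issue ADD r2<-Add2 | r0:Add1,r1:12,r2:Add2,r3:144
c9: CDB Add1=288; stall | r0:288,r1:12,r2:Add2,r3:144

STATUS = VALUE 288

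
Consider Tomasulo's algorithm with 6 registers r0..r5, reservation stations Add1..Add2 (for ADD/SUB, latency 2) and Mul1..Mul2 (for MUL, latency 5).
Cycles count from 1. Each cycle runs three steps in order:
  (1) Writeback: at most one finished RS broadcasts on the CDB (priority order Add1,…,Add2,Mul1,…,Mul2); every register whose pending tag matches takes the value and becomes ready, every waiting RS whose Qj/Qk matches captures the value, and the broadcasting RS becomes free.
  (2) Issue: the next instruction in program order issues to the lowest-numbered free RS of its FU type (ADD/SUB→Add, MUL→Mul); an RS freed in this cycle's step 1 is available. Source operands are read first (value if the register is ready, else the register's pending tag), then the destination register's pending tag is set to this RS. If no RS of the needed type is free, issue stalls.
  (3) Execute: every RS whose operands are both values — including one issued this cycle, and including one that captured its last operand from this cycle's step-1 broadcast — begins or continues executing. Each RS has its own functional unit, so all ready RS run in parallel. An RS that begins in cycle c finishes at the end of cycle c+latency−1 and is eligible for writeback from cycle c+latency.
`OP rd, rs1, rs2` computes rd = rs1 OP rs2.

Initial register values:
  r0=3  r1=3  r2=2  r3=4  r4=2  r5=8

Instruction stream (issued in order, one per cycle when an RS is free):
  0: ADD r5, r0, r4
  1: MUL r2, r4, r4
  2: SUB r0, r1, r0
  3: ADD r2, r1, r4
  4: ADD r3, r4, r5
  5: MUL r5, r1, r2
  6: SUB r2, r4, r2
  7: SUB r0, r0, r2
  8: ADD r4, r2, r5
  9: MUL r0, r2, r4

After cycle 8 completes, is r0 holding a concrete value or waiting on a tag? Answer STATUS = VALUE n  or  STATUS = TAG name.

STATUS = TAG Add2

c1: issue ADD r5<-Add1 | r0:3,r1:3,r2:2,r3:4,r4:2,r5:Add1
c2: issue MUL r2<-Mul1 | r0:3,r1:3,r2:Mul1,r3:4,r4:2,r5:Add1
c3: CDB Add1=5; issue SUB r0<-Add1 | r0:Add1,r1:3,r2:Mul1,r3:4,r4:2,r5:5
c4: issue ADD r2<-Add2 | r0:Add1,r1:3,r2:Add2,r3:4,r4:2,r5:5
c5: CDB Add1=0; issue ADD r3<-Add1 | r0:0,r1:3,r2:Add2,r3:Add1,r4:2,r5:5
c6: CDB Add2=5; issue MUL r5<-Mul2 | r0:0,r1:3,r2:5,r3:Add1,r4:2,r5:Mul2
c7: CDB Add1=7; issue SUB r2<-Add1 | r0:0,r1:3,r2:Add1,r3:7,r4:2,r5:Mul2
c8: CDB Mul1=4; issue SUB r0<-Add2 | r0:Add2,r1:3,r2:Add1,r3:7,r4:2,r5:Mul2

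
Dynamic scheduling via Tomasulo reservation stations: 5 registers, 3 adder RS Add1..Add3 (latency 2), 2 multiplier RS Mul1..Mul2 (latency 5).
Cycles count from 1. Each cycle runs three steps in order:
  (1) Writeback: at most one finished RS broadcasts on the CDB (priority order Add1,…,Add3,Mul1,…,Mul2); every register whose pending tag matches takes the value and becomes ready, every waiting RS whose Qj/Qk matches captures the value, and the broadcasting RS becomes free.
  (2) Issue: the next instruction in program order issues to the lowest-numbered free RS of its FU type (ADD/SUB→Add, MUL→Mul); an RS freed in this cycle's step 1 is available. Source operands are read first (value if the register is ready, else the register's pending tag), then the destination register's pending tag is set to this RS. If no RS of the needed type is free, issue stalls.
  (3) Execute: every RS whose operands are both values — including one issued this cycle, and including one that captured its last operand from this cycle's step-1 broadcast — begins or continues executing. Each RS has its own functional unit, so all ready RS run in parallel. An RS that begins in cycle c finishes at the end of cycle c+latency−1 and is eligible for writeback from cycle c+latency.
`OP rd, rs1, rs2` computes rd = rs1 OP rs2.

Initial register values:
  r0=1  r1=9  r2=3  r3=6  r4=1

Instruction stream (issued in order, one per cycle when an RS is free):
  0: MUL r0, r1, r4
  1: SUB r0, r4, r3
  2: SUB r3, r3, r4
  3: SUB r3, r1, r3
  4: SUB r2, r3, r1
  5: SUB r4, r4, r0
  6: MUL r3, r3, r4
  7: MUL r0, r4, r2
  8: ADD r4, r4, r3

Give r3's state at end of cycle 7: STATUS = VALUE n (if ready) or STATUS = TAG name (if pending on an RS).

STATUS = TAG Mul1

c1: issue MUL r0<-Mul1 | r0:Mul1,r1:9,r2:3,r3:6,r4:1
c2: issue SUB r0<-Add1 | r0:Add1,r1:9,r2:3,r3:6,r4:1
c3: issue SUB r3<-Add2 | r0:Add1,r1:9,r2:3,r3:Add2,r4:1
c4: CDB Add1=-5; issue SUB r3<-Add1 | r0:-5,r1:9,r2:3,r3:Add1,r4:1
c5: CDB Add2=5; issue SUB r2<-Add2 | r0:-5,r1:9,r2:Add2,r3:Add1,r4:1
c6: CDB Mul1=9; issue SUB r4<-Add3 | r0:-5,r1:9,r2:Add2,r3:Add1,r4:Add3
c7: CDB Add1=4; issue MUL r3<-Mul1 | r0:-5,r1:9,r2:Add2,r3:Mul1,r4:Add3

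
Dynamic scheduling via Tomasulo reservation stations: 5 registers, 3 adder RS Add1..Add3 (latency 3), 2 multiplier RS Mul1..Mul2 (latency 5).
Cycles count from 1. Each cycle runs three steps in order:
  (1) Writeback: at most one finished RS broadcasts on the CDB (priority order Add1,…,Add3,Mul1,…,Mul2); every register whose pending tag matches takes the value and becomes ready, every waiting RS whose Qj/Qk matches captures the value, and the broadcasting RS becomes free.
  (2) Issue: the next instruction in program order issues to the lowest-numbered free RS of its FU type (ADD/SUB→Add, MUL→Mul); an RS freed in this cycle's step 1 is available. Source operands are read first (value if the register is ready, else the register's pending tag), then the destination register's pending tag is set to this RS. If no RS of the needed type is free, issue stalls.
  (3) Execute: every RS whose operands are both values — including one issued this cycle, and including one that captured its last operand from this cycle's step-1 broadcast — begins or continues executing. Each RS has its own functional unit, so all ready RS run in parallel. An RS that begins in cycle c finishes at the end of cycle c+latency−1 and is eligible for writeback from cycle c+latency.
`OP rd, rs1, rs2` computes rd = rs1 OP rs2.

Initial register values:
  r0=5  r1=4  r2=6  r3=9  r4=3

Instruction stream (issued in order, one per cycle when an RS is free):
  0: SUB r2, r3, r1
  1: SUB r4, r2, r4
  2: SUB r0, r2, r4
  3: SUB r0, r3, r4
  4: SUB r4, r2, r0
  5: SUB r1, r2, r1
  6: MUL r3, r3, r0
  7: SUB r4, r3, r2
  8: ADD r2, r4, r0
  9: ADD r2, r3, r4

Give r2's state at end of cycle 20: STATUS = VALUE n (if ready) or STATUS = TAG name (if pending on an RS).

STATUS = TAG Add2

cycle 1: issue SUB r2<-Add1 // r0:5,r1:4,r2:Add1,r3:9,r4:3
cycle 2: issue SUB r4<-Add2 // r0:5,r1:4,r2:Add1,r3:9,r4:Add2
cycle 3: issue SUB r0<-Add3 // r0:Add3,r1:4,r2:Add1,r3:9,r4:Add2
cycle 4: CDB Add1=5; issue SUB r0<-Add1 // r0:Add1,r1:4,r2:5,r3:9,r4:Add2
cycle 5: stall // r0:Add1,r1:4,r2:5,r3:9,r4:Add2
cycle 6: stall // r0:Add1,r1:4,r2:5,r3:9,r4:Add2
cycle 7: CDB Add2=2; issue SUB r4<-Add2 // r0:Add1,r1:4,r2:5,r3:9,r4:Add2
cycle 8: stall // r0:Add1,r1:4,r2:5,r3:9,r4:Add2
cycle 9: stall // r0:Add1,r1:4,r2:5,r3:9,r4:Add2
cycle 10: CDB Add1=7; issue SUB r1<-Add1 // r0:7,r1:Add1,r2:5,r3:9,r4:Add2
cycle 11: CDB Add3=3; issue MUL r3<-Mul1 // r0:7,r1:Add1,r2:5,r3:Mul1,r4:Add2
cycle 12: issue SUB r4<-Add3 // r0:7,r1:Add1,r2:5,r3:Mul1,r4:Add3
cycle 13: CDB Add1=1; issue ADD r2<-Add1 // r0:7,r1:1,r2:Add1,r3:Mul1,r4:Add3
cycle 14: CDB Add2=-2; issue ADD r2<-Add2 // r0:7,r1:1,r2:Add2,r3:Mul1,r4:Add3
cycle 15: - // r0:7,r1:1,r2:Add2,r3:Mul1,r4:Add3
cycle 16: CDB Mul1=63 // r0:7,r1:1,r2:Add2,r3:63,r4:Add3
cycle 17: - // r0:7,r1:1,r2:Add2,r3:63,r4:Add3
cycle 18: - // r0:7,r1:1,r2:Add2,r3:63,r4:Add3
cycle 19: CDB Add3=58 // r0:7,r1:1,r2:Add2,r3:63,r4:58
cycle 20: - // r0:7,r1:1,r2:Add2,r3:63,r4:58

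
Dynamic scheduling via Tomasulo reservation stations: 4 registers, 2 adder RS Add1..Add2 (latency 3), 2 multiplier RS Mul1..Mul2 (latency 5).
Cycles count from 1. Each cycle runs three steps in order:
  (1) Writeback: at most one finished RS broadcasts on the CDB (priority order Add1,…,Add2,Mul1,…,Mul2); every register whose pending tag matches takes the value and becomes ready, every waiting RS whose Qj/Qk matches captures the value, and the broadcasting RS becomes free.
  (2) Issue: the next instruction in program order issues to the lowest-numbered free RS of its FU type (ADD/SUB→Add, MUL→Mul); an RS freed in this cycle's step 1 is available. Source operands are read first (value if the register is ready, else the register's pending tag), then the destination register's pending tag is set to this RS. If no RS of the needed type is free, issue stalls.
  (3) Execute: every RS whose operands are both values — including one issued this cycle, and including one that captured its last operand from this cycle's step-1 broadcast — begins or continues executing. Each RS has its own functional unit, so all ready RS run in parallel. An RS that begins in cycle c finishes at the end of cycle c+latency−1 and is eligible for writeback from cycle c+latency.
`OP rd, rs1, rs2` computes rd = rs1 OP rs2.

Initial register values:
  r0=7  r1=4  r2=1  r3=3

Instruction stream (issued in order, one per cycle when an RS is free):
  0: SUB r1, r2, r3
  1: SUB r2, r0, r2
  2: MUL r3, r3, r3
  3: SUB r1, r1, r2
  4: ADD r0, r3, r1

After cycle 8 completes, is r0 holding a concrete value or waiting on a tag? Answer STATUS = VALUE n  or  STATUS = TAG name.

STATUS = TAG Add2

cycle 1: issue SUB r1<-Add1 // r0:7,r1:Add1,r2:1,r3:3
cycle 2: issue SUB r2<-Add2 // r0:7,r1:Add1,r2:Add2,r3:3
cycle 3: issue MUL r3<-Mul1 // r0:7,r1:Add1,r2:Add2,r3:Mul1
cycle 4: CDB Add1=-2; issue SUB r1<-Add1 // r0:7,r1:Add1,r2:Add2,r3:Mul1
cycle 5: CDB Add2=6; issue ADD r0<-Add2 // r0:Add2,r1:Add1,r2:6,r3:Mul1
cycle 6: - // r0:Add2,r1:Add1,r2:6,r3:Mul1
cycle 7: - // r0:Add2,r1:Add1,r2:6,r3:Mul1
cycle 8: CDB Add1=-8 // r0:Add2,r1:-8,r2:6,r3:Mul1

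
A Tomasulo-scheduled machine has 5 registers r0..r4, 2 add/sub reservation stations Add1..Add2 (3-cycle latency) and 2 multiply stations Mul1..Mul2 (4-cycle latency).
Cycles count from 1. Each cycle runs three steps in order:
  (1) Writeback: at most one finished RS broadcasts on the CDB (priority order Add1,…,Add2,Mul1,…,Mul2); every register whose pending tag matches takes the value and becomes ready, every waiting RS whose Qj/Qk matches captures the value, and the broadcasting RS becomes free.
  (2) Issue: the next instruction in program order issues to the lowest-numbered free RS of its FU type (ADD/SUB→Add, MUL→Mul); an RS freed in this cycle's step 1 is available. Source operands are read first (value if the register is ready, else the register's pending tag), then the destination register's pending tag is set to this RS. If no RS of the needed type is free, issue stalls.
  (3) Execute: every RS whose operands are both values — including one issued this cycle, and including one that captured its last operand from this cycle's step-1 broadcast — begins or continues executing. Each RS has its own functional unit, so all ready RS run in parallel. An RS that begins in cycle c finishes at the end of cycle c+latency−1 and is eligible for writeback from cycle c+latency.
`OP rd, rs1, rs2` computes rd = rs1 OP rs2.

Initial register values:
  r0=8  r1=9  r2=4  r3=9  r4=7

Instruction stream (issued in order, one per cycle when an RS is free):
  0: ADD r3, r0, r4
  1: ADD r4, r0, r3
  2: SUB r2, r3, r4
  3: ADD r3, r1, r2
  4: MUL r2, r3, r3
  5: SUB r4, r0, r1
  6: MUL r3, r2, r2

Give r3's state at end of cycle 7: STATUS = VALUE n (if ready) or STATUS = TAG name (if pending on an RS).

STATUS = TAG Add2

cycle 1: issue ADD r3<-Add1 // r0:8,r1:9,r2:4,r3:Add1,r4:7
cycle 2: issue ADD r4<-Add2 // r0:8,r1:9,r2:4,r3:Add1,r4:Add2
cycle 3: stall // r0:8,r1:9,r2:4,r3:Add1,r4:Add2
cycle 4: CDB Add1=15; issue SUB r2<-Add1 // r0:8,r1:9,r2:Add1,r3:15,r4:Add2
cycle 5: stall // r0:8,r1:9,r2:Add1,r3:15,r4:Add2
cycle 6: stall // r0:8,r1:9,r2:Add1,r3:15,r4:Add2
cycle 7: CDB Add2=23; issue ADD r3<-Add2 // r0:8,r1:9,r2:Add1,r3:Add2,r4:23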